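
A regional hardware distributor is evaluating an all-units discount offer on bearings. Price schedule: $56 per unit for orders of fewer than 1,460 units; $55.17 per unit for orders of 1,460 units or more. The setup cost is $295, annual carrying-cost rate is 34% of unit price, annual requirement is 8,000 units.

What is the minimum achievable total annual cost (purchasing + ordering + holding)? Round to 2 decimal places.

H₁ = 34%×$56 = $19.0400;  H₂ = 34%×$55.17 = $18.7578
EOQ₁ = √(2×8,000×295/19.0400) = 497.89  (< 1,460, feasible at tier 1)
EOQ₂ = √(2×8,000×295/18.7578) = 501.63  (< 1,460 → use Q = 1,460 at tier-2 price)
TC(tier 1 (EOQ₁), Q≈497.9) = $457,479.92
TC(tier 2, Q≈1,460.0) = $456,669.63
Minimum at tier 2: $456,669.63

$456,669.63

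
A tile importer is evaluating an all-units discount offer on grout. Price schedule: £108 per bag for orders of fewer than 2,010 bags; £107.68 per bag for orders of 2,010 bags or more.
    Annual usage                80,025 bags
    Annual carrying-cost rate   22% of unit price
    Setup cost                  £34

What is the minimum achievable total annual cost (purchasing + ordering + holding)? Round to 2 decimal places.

£8,642,253.70

H₁ = 22%×£108 = £23.7600;  H₂ = 22%×£107.68 = £23.6896
EOQ₁ = √(2×80,025×34/23.7600) = 478.57  (< 2,010, feasible at tier 1)
EOQ₂ = √(2×80,025×34/23.6896) = 479.28  (< 2,010 → use Q = 2,010 at tier-2 price)
TC(tier 1 (EOQ₁), Q≈478.6) = £8,654,070.79
TC(tier 2, Q≈2,010.0) = £8,642,253.70
Minimum at tier 2: £8,642,253.70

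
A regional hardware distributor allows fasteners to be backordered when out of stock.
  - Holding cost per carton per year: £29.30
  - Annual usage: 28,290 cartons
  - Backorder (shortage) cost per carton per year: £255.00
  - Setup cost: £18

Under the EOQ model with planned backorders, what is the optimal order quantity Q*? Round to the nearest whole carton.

197 cartons

Q* = √(2DS/H) · √((H + b)/b)
   = √(2 × 28,290 × 18 / 29.3) · √((29.3 + 255) / 255)
   = 186.438 × 1.0559 ≈ 196.86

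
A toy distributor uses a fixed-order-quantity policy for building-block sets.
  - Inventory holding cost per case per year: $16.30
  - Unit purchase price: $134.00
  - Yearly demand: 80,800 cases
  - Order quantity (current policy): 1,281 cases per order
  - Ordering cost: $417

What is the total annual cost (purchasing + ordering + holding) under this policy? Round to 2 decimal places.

Ordering: D/Q × S = 80,800/1,281 × $417 = $26,302.58
Holding:  Q/2 × H = 1,281/2 × $16.3 = $10,440.15
Purchase cost = D·C = 80,800 × 134 = $10,827,200.00
Total = $26,302.58 + $10,440.15 + $10,827,200.00 = $10,863,942.73

$10,863,942.73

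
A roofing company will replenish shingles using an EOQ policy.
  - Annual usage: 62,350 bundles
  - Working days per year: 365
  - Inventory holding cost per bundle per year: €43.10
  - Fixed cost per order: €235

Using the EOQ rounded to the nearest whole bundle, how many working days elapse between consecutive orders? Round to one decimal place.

2DS/H = 2·62,350·235/43.1 = 679,918.79
EOQ = √679,918.79 ≈ 824.57 → Q = 825 bundles
Cycle time = (working days × Q)/D = (365 × 825) / 62,350 = 4.830 days

4.8 days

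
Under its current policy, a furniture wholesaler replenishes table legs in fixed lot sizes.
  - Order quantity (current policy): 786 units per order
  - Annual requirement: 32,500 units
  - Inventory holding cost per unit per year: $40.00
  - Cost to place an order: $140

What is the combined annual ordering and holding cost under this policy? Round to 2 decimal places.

$21,508.80

Orders/yr = 32,500/786 = 41.349; ordering cost = 41.349 × $140 = $5,788.80
Average inventory = 786/2 = 393; holding cost = 393 × $40 = $15,720.00
Total = $5,788.80 + $15,720.00 = $21,508.80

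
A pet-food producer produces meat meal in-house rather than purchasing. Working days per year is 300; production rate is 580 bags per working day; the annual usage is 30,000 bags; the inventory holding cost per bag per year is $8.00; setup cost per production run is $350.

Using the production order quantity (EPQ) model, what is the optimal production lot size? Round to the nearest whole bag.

1,781 bags

d = 30,000/300 = 100.0000 bags/day;  effective holding cost H(1 − d/p) = 8·(1 − 100.0000/580) = 6.62069
Q* = √(2DS / H_eff) = √(2·30,000·350 / 6.62069) ≈ 1,780.98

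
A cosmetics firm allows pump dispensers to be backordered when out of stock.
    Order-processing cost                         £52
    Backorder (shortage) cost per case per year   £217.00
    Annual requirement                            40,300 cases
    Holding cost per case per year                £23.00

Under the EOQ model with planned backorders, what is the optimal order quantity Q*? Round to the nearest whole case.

449 cases

Q* = √(2DS/H) · √((H + b)/b)
   = √(2 × 40,300 × 52 / 23) · √((23 + 217) / 217)
   = 426.879 × 1.0517 ≈ 448.93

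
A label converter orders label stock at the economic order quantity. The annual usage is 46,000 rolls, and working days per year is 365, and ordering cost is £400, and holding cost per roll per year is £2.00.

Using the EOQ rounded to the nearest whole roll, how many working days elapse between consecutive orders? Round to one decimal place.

34.0 days

Q* = √(2·D·S / H) = √(2·46,000·400 / 2) = √18,400,000.0 ≈ 4,289.52 → Q = 4,290 rolls
Cycle time = (working days × Q)/D = (365 × 4,290) / 46,000 = 34.040 days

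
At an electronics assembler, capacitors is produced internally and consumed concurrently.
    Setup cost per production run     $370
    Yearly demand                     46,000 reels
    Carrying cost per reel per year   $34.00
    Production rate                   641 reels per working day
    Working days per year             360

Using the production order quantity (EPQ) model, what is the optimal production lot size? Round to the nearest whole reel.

1,118 reels

Daily demand d = 46,000/360 = 127.778; p = 641; 1 − d/p = 0.80066
EPQ = √(2DS / (H(1 − d/p)))
    = √(2 × 46,000 × 370 / (34 × 0.80066)) ≈ 1,118.23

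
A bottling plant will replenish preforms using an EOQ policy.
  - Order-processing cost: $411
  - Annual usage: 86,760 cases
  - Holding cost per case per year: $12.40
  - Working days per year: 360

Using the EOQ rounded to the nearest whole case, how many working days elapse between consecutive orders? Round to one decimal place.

10.0 days

2DS/H = 2·86,760·411/12.4 = 5,751,348.39
EOQ = √5,751,348.39 ≈ 2,398.20 → Q = 2,398 cases
T = Q/D × 360 days = 2,398/86,760 × 360 = 9.950 days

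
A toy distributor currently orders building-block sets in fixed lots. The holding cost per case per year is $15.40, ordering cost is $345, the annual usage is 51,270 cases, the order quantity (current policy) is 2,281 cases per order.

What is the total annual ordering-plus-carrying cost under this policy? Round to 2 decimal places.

$25,318.26

Ordering: D/Q × S = 51,270/2,281 × $345 = $7,754.56
Holding:  Q/2 × H = 2,281/2 × $15.4 = $17,563.70
Total = $7,754.56 + $17,563.70 = $25,318.26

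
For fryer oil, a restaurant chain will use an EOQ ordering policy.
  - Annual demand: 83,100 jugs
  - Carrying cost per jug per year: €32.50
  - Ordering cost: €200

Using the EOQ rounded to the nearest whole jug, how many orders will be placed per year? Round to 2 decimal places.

Q* = √(2·D·S / H) = √(2·83,100·200 / 32.5) = √1,022,769.2 ≈ 1,011.32 → Q = 1,011
Orders per year = D/Q = 83,100 / 1,011 = 82.196

82.20 orders per year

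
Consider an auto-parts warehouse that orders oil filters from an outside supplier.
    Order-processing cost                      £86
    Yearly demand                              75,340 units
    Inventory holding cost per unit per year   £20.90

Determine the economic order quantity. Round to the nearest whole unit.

Optimal lot size Q* = (2 × 75,340 × £86 / £20.9)^½ ≈ 787.42

787 units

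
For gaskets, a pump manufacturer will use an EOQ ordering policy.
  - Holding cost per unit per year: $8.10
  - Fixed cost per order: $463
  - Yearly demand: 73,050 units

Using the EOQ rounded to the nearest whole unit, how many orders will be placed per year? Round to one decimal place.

2DS/H = 2·73,050·463/8.1 = 8,351,148.15
EOQ = √8,351,148.15 ≈ 2,889.84 → Q = 2,890
N = D/Q = 73,050/2,890 ≈ 25.277 orders/yr

25.3 orders per year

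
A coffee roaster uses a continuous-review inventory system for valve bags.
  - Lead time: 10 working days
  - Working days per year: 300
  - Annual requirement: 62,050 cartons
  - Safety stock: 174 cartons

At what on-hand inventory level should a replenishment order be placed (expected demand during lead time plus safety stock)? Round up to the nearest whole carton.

2,243 cartons

Daily demand d = 62,050 / 300 = 206.833 cartons/day
Demand during lead time = 206.833 × 10 = 2,068.33
Reorder point = 2,068.33 + 174 = 2,242.33 → round up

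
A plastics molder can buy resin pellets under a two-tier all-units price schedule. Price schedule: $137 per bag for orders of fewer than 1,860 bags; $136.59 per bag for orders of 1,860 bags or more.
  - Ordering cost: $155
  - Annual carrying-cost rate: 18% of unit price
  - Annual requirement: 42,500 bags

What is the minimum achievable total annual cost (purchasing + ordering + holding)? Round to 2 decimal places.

$5,831,481.83

H₁ = 18%×$137 = $24.6600;  H₂ = 18%×$136.59 = $24.5862
EOQ₁ = √(2×42,500×155/24.6600) = 730.94  (< 1,860, feasible at tier 1)
EOQ₂ = √(2×42,500×155/24.5862) = 732.03  (< 1,860 → use Q = 1,860 at tier-2 price)
TC(tier 1 (EOQ₁), Q≈730.9) = $5,840,524.86
TC(tier 2, Q≈1,860.0) = $5,831,481.83
Minimum at tier 2: $5,831,481.83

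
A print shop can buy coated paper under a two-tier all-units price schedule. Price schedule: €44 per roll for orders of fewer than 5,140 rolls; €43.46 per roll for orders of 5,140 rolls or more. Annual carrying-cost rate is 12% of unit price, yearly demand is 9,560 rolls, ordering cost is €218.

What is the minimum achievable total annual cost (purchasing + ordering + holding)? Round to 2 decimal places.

H₁ = 12%×€44 = €5.2800;  H₂ = 12%×€43.46 = €5.2152
EOQ₁ = √(2×9,560×218/5.2800) = 888.50  (< 5,140, feasible at tier 1)
EOQ₂ = √(2×9,560×218/5.2152) = 894.00  (< 5,140 → use Q = 5,140 at tier-2 price)
TC(tier 1 (EOQ₁), Q≈888.5) = €425,331.26
TC(tier 2, Q≈5,140.0) = €429,286.13
Minimum at tier 1 (EOQ₁): €425,331.26

€425,331.26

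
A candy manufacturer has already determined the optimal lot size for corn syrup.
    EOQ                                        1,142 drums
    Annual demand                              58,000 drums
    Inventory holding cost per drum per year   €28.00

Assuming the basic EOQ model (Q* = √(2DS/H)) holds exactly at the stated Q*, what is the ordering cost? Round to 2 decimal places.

EOQ relation: Q² = 2DS/H, so rearrange for the unknown.
S = Q²H / (2D) = 1,142² × 28 / (2 × 58,000) = 314.7982

€314.80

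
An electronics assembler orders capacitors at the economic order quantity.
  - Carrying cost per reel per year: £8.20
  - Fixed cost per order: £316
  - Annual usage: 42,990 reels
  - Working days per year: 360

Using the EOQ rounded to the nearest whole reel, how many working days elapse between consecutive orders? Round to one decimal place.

15.2 days

Q* = √(2·D·S / H) = √(2·42,990·316 / 8.2) = √3,313,375.6 ≈ 1,820.27 → Q = 1,820 reels
T = Q/D × 360 days = 1,820/42,990 × 360 = 15.241 days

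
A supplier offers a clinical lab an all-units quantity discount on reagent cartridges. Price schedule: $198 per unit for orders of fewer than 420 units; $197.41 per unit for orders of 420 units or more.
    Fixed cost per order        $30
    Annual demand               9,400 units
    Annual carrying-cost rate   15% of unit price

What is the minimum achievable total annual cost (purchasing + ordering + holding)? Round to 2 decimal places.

H₁ = 15%×$198 = $29.7000;  H₂ = 15%×$197.41 = $29.6115
EOQ₁ = √(2×9,400×30/29.7000) = 137.80  (< 420, feasible at tier 1)
EOQ₂ = √(2×9,400×30/29.6115) = 138.01  (< 420 → use Q = 420 at tier-2 price)
TC(tier 1 (EOQ₁), Q≈137.8) = $1,865,292.77
TC(tier 2, Q≈420.0) = $1,862,543.84
Minimum at tier 2: $1,862,543.84

$1,862,543.84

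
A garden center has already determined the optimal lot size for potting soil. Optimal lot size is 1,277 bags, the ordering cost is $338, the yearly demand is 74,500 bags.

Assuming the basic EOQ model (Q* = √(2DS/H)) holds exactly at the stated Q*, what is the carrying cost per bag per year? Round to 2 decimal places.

$30.88

From Q* = √(2DS/H) ⇒ Q*² = 2DS/H.
H = 2DS / Q² = 2 × 74,500 × 338 / 1,277² = 30.8831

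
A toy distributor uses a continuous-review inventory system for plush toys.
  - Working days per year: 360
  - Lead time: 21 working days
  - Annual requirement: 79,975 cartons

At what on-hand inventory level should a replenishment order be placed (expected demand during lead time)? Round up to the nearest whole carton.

Daily demand d = 79,975 / 360 = 222.153 cartons/day
Demand during lead time = 222.153 × 21 = 4,665.21
Reorder point = 4,665.21 → round up

4,666 cartons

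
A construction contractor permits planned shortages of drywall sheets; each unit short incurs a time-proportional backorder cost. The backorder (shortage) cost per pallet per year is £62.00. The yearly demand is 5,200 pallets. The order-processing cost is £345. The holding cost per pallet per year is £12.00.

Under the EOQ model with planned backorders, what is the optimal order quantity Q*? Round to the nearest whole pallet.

Basic EOQ = √(2·5,200·345/12) = 546.809
Backorder adjustment √((H+b)/b) = √((12+62)/62) = 1.0925
Q* = 546.809 × 1.0925 ≈ 597.39

597 pallets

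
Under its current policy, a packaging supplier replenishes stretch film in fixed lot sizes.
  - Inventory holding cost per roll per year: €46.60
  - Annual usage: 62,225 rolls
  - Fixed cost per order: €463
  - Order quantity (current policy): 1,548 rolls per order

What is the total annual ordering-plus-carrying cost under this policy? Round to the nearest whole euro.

Ordering: D/Q × S = 62,225/1,548 × €463 = €18,611.22
Holding:  Q/2 × H = 1,548/2 × €46.6 = €36,068.40
Total = €18,611.22 + €36,068.40 = €54,679.62

€54,680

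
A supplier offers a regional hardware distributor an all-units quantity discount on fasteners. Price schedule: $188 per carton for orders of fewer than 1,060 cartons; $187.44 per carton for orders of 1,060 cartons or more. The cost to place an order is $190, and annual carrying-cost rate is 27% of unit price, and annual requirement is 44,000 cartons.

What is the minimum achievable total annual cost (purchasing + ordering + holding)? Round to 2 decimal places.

$8,282,069.46

H₁ = 27%×$188 = $50.7600;  H₂ = 27%×$187.44 = $50.6088
EOQ₁ = √(2×44,000×190/50.7600) = 573.93  (< 1,060, feasible at tier 1)
EOQ₂ = √(2×44,000×190/50.6088) = 574.78  (< 1,060 → use Q = 1,060 at tier-2 price)
TC(tier 1 (EOQ₁), Q≈573.9) = $8,301,132.58
TC(tier 2, Q≈1,060.0) = $8,282,069.46
Minimum at tier 2: $8,282,069.46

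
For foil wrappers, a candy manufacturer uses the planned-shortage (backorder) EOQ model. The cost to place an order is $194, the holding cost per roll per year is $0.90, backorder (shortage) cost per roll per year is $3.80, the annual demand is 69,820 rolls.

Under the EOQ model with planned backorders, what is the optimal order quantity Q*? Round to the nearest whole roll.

6,102 rolls

Q* = √(2DS/H) · √((H + b)/b)
   = √(2 × 69,820 × 194 / 0.9) · √((0.9 + 3.8) / 3.8)
   = 5,486.363 × 1.1121 ≈ 6,101.57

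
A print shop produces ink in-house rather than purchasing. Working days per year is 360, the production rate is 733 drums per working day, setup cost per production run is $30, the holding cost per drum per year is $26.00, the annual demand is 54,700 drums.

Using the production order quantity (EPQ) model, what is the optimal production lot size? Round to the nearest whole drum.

Daily demand d = 54,700/360 = 151.944; p = 733; 1 − d/p = 0.79271
EPQ = √(2DS / (H(1 − d/p)))
    = √(2 × 54,700 × 30 / (26 × 0.79271)) ≈ 399.05

399 drums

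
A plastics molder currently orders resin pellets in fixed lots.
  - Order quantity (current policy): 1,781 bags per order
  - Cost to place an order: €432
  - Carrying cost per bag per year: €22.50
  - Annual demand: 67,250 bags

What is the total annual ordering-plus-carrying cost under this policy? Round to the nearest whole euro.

Orders/yr = 67,250/1,781 = 37.760; ordering cost = 37.760 × €432 = €16,312.18
Average inventory = 1,781/2 = 890.5; holding cost = 890.5 × €22.5 = €20,036.25
Total = €16,312.18 + €20,036.25 = €36,348.43

€36,348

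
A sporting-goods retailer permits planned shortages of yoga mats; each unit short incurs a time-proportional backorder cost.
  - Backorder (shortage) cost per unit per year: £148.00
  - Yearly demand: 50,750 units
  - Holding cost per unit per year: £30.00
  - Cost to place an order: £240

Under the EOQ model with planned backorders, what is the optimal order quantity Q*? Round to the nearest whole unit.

Q* = √(2DS/H) · √((H + b)/b)
   = √(2 × 50,750 × 240 / 30) · √((30 + 148) / 148)
   = 901.110 × 1.0967 ≈ 988.23

988 units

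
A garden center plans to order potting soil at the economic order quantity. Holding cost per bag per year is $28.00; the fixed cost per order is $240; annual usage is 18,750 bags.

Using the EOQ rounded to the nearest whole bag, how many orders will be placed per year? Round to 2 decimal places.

Optimal lot size Q* = (2 × 18,750 × $240 / $28)^½ ≈ 566.95 → Q = 567
N = D/Q = 18,750/567 ≈ 33.069 orders/yr

33.07 orders per year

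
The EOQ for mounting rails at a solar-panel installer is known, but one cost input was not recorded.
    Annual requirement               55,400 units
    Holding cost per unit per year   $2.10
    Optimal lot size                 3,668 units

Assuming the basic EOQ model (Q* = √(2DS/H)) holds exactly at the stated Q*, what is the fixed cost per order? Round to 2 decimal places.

$255.00

From Q* = √(2DS/H) ⇒ Q*² = 2DS/H.
S = Q²H / (2D) = 3,668² × 2.1 / (2 × 55,400) = 254.9988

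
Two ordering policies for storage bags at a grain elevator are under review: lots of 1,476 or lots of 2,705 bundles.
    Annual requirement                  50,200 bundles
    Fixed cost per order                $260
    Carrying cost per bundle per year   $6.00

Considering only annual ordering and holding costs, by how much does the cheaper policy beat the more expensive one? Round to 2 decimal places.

For each Q, cost = (D/Q)·S + (Q/2)·H.
TC(1,476) = (50,200/1,476)×260 + (1,476/2)×6 = $13,270.82
TC(2,705) = (50,200/2,705)×260 + (2,705/2)×6 = $12,940.14
Lots of 2,705 are cheaper by $330.68.

$330.68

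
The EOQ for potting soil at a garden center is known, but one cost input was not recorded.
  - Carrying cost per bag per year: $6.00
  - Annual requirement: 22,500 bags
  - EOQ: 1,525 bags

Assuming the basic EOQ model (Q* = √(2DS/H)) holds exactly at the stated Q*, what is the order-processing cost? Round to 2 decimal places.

From Q* = √(2DS/H) ⇒ Q*² = 2DS/H.
S = Q²H / (2D) = 1,525² × 6 / (2 × 22,500) = 310.0833

$310.08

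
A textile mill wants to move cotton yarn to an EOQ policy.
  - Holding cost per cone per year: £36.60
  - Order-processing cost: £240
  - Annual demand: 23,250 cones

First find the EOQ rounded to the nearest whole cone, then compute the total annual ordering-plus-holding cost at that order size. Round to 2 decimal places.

£20,210.30

EOQ = √(2DS/H) = √(2 × 23,250 × 240 / 36.6)
    = √(304,918.03) ≈ 552.19 → Q = 552 cones
Annual ordering cost = (D/Q)·S = (23,250/552) × 240 = £10,108.70
Annual holding cost  = (Q/2)·H = (552/2) × 36.6 = £10,101.60
Total = £10,108.70 + £10,101.60 = £20,210.30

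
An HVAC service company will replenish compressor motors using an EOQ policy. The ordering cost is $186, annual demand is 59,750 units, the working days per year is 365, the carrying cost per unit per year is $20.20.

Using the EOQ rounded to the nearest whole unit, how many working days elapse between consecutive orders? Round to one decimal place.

6.4 days

EOQ = √(2DS/H) = √(2 × 59,750 × 186 / 20.2)
    = √(1,100,346.53) ≈ 1,048.97 → Q = 1,049 units
Cycle time = (working days × Q)/D = (365 × 1,049) / 59,750 = 6.408 days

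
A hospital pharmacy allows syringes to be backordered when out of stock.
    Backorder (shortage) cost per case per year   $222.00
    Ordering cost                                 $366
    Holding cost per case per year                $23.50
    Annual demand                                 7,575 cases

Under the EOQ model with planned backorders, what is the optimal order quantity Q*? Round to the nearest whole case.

Q* = √(2DS/H) · √((H + b)/b)
   = √(2 × 7,575 × 366 / 23.5) · √((23.5 + 222) / 222)
   = 485.750 × 1.0516 ≈ 510.81

511 cases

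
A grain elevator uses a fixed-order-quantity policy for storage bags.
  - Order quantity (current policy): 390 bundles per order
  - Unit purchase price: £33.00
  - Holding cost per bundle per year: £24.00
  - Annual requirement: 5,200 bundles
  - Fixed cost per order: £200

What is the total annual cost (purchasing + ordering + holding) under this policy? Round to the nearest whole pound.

Orders/yr = 5,200/390 = 13.333; ordering cost = 13.333 × £200 = £2,666.67
Average inventory = 390/2 = 195; holding cost = 195 × £24 = £4,680.00
Purchase cost = D·C = 5,200 × 33 = £171,600.00
Total = £2,666.67 + £4,680.00 + £171,600.00 = £178,946.67

£178,947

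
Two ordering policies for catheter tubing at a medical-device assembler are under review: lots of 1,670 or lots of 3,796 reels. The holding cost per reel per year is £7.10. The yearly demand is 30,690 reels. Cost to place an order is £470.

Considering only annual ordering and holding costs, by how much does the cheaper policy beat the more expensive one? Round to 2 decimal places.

TC(Q) = (D/Q)S + (Q/2)H
TC(1,670) = (30,690/1,670)×470 + (1,670/2)×7.1 = £14,565.81
TC(3,796) = (30,690/3,796)×470 + (3,796/2)×7.1 = £17,275.67
|ΔTC| = |£14,565.81 − £17,275.67| = £2,709.86

£2,709.86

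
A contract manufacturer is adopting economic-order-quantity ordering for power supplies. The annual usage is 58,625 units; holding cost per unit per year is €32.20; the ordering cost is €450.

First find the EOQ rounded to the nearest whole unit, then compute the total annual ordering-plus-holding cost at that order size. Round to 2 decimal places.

€41,218.35

Optimal lot size Q* = (2 × 58,625 × €450 / €32.2)^½ ≈ 1,280.07 → Q = 1,280 units
Annual ordering cost = (D/Q)·S = (58,625/1,280) × 450 = €20,610.35
Annual holding cost  = (Q/2)·H = (1,280/2) × 32.2 = €20,608.00
Total = €20,610.35 + €20,608.00 = €41,218.35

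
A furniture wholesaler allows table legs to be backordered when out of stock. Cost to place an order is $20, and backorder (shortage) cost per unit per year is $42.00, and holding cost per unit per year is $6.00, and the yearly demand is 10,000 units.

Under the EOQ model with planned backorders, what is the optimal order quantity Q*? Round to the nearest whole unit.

Q* = √(2DS/H) · √((H + b)/b)
   = √(2 × 10,000 × 20 / 6) · √((6 + 42) / 42)
   = 258.199 × 1.0690 ≈ 276.03

276 units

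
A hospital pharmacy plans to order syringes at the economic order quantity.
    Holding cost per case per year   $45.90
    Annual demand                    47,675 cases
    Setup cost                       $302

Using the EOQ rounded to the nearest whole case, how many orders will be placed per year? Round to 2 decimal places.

EOQ = √(2DS/H) = √(2 × 47,675 × 302 / 45.9)
    = √(627,357.30) ≈ 792.06 → Q = 792
Orders per year = D/Q = 47,675 / 792 = 60.196

60.20 orders per year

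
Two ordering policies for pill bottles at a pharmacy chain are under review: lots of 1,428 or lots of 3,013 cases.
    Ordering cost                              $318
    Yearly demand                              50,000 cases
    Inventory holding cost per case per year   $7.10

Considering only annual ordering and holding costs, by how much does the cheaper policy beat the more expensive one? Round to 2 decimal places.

$230.57

TC(Q) = (D/Q)S + (Q/2)H
TC(1,428) = (50,000/1,428)×318 + (1,428/2)×7.1 = $16,203.85
TC(3,013) = (50,000/3,013)×318 + (3,013/2)×7.1 = $15,973.28
Lots of 3,013 are cheaper by $230.57.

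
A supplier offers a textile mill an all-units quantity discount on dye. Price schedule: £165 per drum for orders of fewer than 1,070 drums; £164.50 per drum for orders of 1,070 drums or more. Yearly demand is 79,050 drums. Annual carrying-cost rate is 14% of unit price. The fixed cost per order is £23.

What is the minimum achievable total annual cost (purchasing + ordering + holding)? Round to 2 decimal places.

H₁ = 14%×£165 = £23.1000;  H₂ = 14%×£164.50 = £23.0300
EOQ₁ = √(2×79,050×23/23.1000) = 396.76  (< 1,070, feasible at tier 1)
EOQ₂ = √(2×79,050×23/23.0300) = 397.36  (< 1,070 → use Q = 1,070 at tier-2 price)
TC(tier 1 (EOQ₁), Q≈396.8) = £13,052,415.07
TC(tier 2, Q≈1,070.0) = £13,017,745.26
Minimum at tier 2: £13,017,745.26

£13,017,745.26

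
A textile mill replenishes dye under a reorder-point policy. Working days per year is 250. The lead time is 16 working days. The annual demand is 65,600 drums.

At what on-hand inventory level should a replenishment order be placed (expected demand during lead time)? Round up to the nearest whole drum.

Daily demand d = 65,600 / 250 = 262.400 drums/day
Demand during lead time = 262.400 × 16 = 4,198.40
Reorder point = 4,198.40 → round up

4,199 drums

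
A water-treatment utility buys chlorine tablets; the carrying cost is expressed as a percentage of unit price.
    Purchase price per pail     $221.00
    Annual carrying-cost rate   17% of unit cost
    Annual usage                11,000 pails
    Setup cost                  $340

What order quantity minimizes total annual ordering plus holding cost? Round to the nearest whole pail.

Holding cost per pail per year: H = 17% × $221 = $37.5700
EOQ = √(2DS/H) = √(2 × 11,000 × 340 / 37.57)
    = √(199,095.02) ≈ 446.20

446 pails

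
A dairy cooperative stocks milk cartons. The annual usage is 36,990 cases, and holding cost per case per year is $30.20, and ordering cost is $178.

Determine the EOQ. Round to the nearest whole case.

Q* = √(2·D·S / H) = √(2·36,990·178 / 30.2) = √436,041.1 ≈ 660.33

660 cases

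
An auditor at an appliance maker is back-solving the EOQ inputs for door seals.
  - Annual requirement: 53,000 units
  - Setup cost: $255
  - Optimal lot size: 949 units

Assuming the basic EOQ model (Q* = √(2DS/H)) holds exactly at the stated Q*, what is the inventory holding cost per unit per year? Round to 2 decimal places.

$30.01

From Q* = √(2DS/H) ⇒ Q*² = 2DS/H.
H = 2DS / Q² = 2 × 53,000 × 255 / 949² = 30.0133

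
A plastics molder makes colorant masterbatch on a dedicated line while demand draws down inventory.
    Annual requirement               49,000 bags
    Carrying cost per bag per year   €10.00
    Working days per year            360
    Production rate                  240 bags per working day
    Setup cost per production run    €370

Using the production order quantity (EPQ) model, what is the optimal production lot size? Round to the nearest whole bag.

Daily demand d = 49,000/360 = 136.111; p = 240; 1 − d/p = 0.43287
EPQ = √(2DS / (H(1 − d/p)))
    = √(2 × 49,000 × 370 / (10 × 0.43287)) ≈ 2,894.24

2,894 bags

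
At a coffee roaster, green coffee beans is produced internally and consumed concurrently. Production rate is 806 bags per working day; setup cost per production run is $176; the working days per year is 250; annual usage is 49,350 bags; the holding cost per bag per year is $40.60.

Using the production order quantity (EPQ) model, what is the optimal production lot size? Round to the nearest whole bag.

753 bags

Daily demand d = 49,350/250 = 197.400; p = 806; 1 − d/p = 0.75509
EPQ = √(2DS / (H(1 − d/p)))
    = √(2 × 49,350 × 176 / (40.6 × 0.75509)) ≈ 752.75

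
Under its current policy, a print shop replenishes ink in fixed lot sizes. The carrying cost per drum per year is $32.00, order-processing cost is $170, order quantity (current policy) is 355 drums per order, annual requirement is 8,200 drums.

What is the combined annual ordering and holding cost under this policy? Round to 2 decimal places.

$9,606.76

Annual ordering cost = (D/Q)·S = (8,200/355) × 170 = $3,926.76
Annual holding cost  = (Q/2)·H = (355/2) × 32 = $5,680.00
Total = $3,926.76 + $5,680.00 = $9,606.76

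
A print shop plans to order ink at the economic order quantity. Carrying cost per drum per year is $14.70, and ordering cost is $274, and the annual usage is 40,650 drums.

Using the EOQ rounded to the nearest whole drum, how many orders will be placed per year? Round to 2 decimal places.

Q* = √(2·D·S / H) = √(2·40,650·274 / 14.7) = √1,515,387.8 ≈ 1,231.01 → Q = 1,231
Orders per year = D/Q = 40,650 / 1,231 = 33.022

33.02 orders per year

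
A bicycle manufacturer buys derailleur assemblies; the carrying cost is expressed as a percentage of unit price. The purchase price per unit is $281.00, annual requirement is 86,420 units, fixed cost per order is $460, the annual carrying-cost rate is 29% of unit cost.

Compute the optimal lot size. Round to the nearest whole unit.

988 units

H = i·C = 0.29 × $281 = $81.4900 per unit-year
EOQ = √(2DS/H) = √(2 × 86,420 × 460 / 81.49)
    = √(975,658.36) ≈ 987.75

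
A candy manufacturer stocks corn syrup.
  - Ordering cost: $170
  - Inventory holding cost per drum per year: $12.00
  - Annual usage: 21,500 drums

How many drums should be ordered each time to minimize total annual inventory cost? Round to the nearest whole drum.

Q* = √(2·D·S / H) = √(2·21,500·170 / 12) = √609,166.7 ≈ 780.49

780 drums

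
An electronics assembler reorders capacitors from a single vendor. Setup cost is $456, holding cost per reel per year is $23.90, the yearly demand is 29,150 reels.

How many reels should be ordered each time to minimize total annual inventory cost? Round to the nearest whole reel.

EOQ = √(2DS/H) = √(2 × 29,150 × 456 / 23.9)
    = √(1,112,334.73) ≈ 1,054.67

1,055 reels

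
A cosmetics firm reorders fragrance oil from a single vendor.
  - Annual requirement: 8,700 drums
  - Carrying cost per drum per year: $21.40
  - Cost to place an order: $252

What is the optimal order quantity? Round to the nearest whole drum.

453 drums

Optimal lot size Q* = (2 × 8,700 × $252 / $21.4)^½ ≈ 452.66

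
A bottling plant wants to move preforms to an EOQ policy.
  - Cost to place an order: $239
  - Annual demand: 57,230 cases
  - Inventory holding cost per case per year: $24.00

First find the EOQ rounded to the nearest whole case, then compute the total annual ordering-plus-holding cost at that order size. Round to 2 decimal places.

2DS/H = 2·57,230·239/24 = 1,139,830.83
EOQ = √1,139,830.83 ≈ 1,067.63 → Q = 1,068 cases
Ordering: D/Q × S = 57,230/1,068 × $239 = $12,807.09
Holding:  Q/2 × H = 1,068/2 × $24 = $12,816.00
Total = $12,807.09 + $12,816.00 = $25,623.09

$25,623.09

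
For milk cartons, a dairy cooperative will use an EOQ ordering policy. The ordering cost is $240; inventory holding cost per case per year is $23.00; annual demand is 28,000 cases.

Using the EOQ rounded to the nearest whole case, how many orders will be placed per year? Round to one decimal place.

36.6 orders per year

2DS/H = 2·28,000·240/23 = 584,347.83
EOQ = √584,347.83 ≈ 764.43 → Q = 764
Orders per year = D/Q = 28,000 / 764 = 36.649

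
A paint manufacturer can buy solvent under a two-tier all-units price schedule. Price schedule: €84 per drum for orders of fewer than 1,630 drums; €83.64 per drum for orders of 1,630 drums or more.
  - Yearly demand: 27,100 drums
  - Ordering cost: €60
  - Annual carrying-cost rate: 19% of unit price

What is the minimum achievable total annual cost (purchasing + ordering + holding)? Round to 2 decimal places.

H₁ = 19%×€84 = €15.9600;  H₂ = 19%×€83.64 = €15.8916
EOQ₁ = √(2×27,100×60/15.9600) = 451.40  (< 1,630, feasible at tier 1)
EOQ₂ = √(2×27,100×60/15.8916) = 452.37  (< 1,630 → use Q = 1,630 at tier-2 price)
TC(tier 1 (EOQ₁), Q≈451.4) = €2,283,604.30
TC(tier 2, Q≈1,630.0) = €2,280,593.20
Minimum at tier 2: €2,280,593.20

€2,280,593.20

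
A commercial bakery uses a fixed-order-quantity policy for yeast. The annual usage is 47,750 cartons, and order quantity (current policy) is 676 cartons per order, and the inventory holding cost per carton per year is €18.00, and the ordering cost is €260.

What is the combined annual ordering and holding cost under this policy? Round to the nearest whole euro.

€24,449

Orders/yr = 47,750/676 = 70.636; ordering cost = 70.636 × €260 = €18,365.38
Average inventory = 676/2 = 338; holding cost = 338 × €18 = €6,084.00
Total = €18,365.38 + €6,084.00 = €24,449.38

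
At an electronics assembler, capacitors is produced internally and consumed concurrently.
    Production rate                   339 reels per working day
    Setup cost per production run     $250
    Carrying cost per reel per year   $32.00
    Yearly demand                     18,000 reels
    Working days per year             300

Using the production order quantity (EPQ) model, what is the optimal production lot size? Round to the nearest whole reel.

585 reels

Daily demand d = 18,000/300 = 60.000; p = 339; 1 − d/p = 0.82301
EPQ = √(2DS / (H(1 − d/p)))
    = √(2 × 18,000 × 250 / (32 × 0.82301)) ≈ 584.58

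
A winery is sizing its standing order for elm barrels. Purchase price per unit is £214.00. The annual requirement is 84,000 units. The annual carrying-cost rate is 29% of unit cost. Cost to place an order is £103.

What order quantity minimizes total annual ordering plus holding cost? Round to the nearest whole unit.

528 units

H = i·C = 0.29 × £214 = £62.0600 per unit-year
Q* = √(2·D·S / H) = √(2·84,000·103 / 62.06) = √278,826.9 ≈ 528.04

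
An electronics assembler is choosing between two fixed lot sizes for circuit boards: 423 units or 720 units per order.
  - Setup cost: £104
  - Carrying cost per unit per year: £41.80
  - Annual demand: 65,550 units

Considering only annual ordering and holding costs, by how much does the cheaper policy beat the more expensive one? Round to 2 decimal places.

£440.68

For each Q, cost = (D/Q)·S + (Q/2)·H.
TC(423) = (65,550/423)×104 + (423/2)×41.8 = £24,957.01
TC(720) = (65,550/720)×104 + (720/2)×41.8 = £24,516.33
Cheaper: Q = 720.  Difference = £440.68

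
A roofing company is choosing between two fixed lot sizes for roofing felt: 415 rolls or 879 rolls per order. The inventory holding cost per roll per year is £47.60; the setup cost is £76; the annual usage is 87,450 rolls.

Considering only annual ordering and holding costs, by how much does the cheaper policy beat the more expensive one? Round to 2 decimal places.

£2,589.35

TC(Q) = (D/Q)S + (Q/2)H
TC(415) = (87,450/415)×76 + (415/2)×47.6 = £25,891.94
TC(879) = (87,450/879)×76 + (879/2)×47.6 = £28,481.29
|ΔTC| = |£25,891.94 − £28,481.29| = £2,589.35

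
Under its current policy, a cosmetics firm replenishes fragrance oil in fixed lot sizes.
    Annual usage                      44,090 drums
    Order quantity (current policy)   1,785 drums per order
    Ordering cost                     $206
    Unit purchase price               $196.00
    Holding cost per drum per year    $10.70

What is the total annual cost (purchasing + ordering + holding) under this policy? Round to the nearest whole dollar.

$8,656,278

Annual ordering cost = (D/Q)·S = (44,090/1,785) × 206 = $5,088.26
Annual holding cost  = (Q/2)·H = (1,785/2) × 10.7 = $9,549.75
Purchase cost = D·C = 44,090 × 196 = $8,641,640.00
Total = $5,088.26 + $9,549.75 + $8,641,640.00 = $8,656,278.01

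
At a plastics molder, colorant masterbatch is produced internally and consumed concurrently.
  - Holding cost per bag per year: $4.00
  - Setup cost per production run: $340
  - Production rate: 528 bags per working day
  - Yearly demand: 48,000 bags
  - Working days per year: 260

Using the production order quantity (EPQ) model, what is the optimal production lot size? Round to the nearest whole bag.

d = 48,000/260 = 184.6154 bags/day;  effective holding cost H(1 − d/p) = 4·(1 − 184.6154/528) = 2.60140
Q* = √(2DS / H_eff) = √(2·48,000·340 / 2.60140) ≈ 3,542.19

3,542 bags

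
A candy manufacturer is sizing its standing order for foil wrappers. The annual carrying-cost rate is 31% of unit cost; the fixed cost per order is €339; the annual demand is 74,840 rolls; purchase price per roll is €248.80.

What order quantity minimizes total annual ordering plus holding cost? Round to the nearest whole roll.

Holding cost per roll per year: H = 31% × €248.8 = €77.1280
2DS/H = 2·74,840·339/77.128 = 657,887.15
EOQ = √657,887.15 ≈ 811.10

811 rolls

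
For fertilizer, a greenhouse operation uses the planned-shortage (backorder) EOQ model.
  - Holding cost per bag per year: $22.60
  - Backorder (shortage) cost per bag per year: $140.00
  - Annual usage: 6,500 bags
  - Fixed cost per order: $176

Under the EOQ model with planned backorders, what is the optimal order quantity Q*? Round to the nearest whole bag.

343 bags

Q* = √(2DS/H) · √((H + b)/b)
   = √(2 × 6,500 × 176 / 22.6) · √((22.6 + 140) / 140)
   = 318.181 × 1.0777 ≈ 342.90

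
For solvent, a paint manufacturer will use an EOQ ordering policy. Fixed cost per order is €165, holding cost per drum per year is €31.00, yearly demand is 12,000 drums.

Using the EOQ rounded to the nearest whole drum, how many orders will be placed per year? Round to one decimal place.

EOQ = √(2DS/H) = √(2 × 12,000 × 165 / 31)
    = √(127,741.94) ≈ 357.41 → Q = 357
N = D/Q = 12,000/357 ≈ 33.613 orders/yr

33.6 orders per year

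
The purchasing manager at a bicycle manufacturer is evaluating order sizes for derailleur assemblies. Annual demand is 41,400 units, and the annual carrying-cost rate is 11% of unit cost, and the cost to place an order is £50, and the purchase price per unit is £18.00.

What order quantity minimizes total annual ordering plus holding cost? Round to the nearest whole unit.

1,446 units

Holding cost per unit per year: H = 11% × £18 = £1.9800
EOQ = √(2DS/H) = √(2 × 41,400 × 50 / 1.98)
    = √(2,090,909.09) ≈ 1,446.00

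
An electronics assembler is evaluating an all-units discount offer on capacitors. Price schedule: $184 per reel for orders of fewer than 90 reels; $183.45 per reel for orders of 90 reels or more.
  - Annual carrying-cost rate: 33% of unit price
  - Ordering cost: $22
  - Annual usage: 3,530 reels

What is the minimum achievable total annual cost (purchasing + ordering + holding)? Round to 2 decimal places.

H₁ = 33%×$184 = $60.7200;  H₂ = 33%×$183.45 = $60.5385
EOQ₁ = √(2×3,530×22/60.7200) = 50.58  (< 90, feasible at tier 1)
EOQ₂ = √(2×3,530×22/60.5385) = 50.65  (< 90 → use Q = 90 at tier-2 price)
TC(tier 1 (EOQ₁), Q≈50.6) = $652,591.00
TC(tier 2, Q≈90.0) = $651,165.62
Minimum at tier 2: $651,165.62

$651,165.62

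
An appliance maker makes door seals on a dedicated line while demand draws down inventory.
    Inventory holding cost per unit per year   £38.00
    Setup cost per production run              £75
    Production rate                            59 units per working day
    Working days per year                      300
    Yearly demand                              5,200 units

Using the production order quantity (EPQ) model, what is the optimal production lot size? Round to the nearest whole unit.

d = 5,200/300 = 17.3333 units/day;  effective holding cost H(1 − d/p) = 38·(1 − 17.3333/59) = 26.83616
Q* = √(2DS / H_eff) = √(2·5,200·75 / 26.83616) ≈ 170.49

170 units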